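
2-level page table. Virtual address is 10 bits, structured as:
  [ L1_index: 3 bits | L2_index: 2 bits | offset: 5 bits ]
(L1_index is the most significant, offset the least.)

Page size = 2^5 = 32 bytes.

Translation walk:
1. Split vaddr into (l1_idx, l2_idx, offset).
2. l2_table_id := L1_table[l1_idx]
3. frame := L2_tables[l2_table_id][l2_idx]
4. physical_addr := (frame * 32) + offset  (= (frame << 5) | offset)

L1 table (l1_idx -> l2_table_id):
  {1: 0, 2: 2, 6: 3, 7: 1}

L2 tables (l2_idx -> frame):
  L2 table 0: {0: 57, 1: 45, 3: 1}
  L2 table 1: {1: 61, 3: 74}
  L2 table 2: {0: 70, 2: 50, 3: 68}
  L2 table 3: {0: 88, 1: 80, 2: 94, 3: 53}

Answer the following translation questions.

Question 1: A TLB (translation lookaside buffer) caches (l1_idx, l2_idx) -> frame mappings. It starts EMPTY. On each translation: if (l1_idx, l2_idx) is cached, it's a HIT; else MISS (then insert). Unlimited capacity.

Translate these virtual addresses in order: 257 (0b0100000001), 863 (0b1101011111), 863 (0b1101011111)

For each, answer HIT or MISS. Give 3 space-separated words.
vaddr=257: (2,0) not in TLB -> MISS, insert
vaddr=863: (6,2) not in TLB -> MISS, insert
vaddr=863: (6,2) in TLB -> HIT

Answer: MISS MISS HIT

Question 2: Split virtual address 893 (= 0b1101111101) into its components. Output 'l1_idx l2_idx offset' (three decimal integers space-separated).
vaddr = 893 = 0b1101111101
  top 3 bits -> l1_idx = 6
  next 2 bits -> l2_idx = 3
  bottom 5 bits -> offset = 29

Answer: 6 3 29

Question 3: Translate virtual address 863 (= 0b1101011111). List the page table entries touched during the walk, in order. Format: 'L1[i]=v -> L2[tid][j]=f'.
vaddr = 863 = 0b1101011111
Split: l1_idx=6, l2_idx=2, offset=31

Answer: L1[6]=3 -> L2[3][2]=94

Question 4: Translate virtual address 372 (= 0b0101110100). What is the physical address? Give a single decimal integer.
Answer: 2196

Derivation:
vaddr = 372 = 0b0101110100
Split: l1_idx=2, l2_idx=3, offset=20
L1[2] = 2
L2[2][3] = 68
paddr = 68 * 32 + 20 = 2196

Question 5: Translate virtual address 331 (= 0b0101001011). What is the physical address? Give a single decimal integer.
vaddr = 331 = 0b0101001011
Split: l1_idx=2, l2_idx=2, offset=11
L1[2] = 2
L2[2][2] = 50
paddr = 50 * 32 + 11 = 1611

Answer: 1611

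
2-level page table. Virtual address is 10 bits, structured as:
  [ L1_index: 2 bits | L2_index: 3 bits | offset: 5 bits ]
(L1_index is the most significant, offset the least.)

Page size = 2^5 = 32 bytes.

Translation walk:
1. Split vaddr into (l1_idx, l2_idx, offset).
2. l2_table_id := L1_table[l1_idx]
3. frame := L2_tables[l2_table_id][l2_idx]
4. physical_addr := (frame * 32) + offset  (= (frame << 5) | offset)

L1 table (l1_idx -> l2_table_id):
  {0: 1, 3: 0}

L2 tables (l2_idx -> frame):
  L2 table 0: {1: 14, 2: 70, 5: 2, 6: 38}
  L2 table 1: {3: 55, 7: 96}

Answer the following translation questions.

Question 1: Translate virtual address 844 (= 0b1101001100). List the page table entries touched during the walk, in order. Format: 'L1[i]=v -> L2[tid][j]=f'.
vaddr = 844 = 0b1101001100
Split: l1_idx=3, l2_idx=2, offset=12

Answer: L1[3]=0 -> L2[0][2]=70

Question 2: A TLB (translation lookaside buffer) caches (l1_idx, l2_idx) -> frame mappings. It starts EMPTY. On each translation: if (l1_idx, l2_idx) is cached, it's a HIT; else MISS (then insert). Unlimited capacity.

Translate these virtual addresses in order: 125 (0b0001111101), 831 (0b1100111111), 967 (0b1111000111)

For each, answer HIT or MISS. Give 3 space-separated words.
Answer: MISS MISS MISS

Derivation:
vaddr=125: (0,3) not in TLB -> MISS, insert
vaddr=831: (3,1) not in TLB -> MISS, insert
vaddr=967: (3,6) not in TLB -> MISS, insert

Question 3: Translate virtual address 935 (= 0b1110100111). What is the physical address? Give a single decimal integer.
Answer: 71

Derivation:
vaddr = 935 = 0b1110100111
Split: l1_idx=3, l2_idx=5, offset=7
L1[3] = 0
L2[0][5] = 2
paddr = 2 * 32 + 7 = 71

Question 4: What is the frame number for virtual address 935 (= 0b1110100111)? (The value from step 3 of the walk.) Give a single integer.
Answer: 2

Derivation:
vaddr = 935: l1_idx=3, l2_idx=5
L1[3] = 0; L2[0][5] = 2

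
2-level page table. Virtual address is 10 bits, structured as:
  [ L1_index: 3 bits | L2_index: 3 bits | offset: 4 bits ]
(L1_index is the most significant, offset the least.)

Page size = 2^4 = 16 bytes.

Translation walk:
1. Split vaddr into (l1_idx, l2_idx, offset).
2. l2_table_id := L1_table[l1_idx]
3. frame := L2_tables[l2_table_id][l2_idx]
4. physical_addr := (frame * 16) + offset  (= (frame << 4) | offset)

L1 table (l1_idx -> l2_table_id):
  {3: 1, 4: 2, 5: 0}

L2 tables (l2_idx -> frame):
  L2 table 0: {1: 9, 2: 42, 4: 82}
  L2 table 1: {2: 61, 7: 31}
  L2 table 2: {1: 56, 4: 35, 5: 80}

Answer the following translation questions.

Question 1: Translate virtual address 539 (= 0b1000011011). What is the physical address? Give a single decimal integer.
Answer: 907

Derivation:
vaddr = 539 = 0b1000011011
Split: l1_idx=4, l2_idx=1, offset=11
L1[4] = 2
L2[2][1] = 56
paddr = 56 * 16 + 11 = 907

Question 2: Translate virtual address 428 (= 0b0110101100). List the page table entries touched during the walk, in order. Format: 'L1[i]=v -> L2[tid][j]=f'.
vaddr = 428 = 0b0110101100
Split: l1_idx=3, l2_idx=2, offset=12

Answer: L1[3]=1 -> L2[1][2]=61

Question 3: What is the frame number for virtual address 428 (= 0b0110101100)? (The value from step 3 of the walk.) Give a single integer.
vaddr = 428: l1_idx=3, l2_idx=2
L1[3] = 1; L2[1][2] = 61

Answer: 61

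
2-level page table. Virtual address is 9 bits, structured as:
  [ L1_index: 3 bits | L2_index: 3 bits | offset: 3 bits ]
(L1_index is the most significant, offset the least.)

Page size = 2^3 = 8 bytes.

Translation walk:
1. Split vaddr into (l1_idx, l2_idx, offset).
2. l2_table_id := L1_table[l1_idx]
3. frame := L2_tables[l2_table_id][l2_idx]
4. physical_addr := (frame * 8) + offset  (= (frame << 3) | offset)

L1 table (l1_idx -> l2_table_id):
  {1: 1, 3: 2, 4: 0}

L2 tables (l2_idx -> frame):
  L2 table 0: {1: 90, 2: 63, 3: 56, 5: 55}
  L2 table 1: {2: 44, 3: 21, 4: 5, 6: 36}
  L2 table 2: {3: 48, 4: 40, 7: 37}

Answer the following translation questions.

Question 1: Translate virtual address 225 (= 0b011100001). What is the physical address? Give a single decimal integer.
Answer: 321

Derivation:
vaddr = 225 = 0b011100001
Split: l1_idx=3, l2_idx=4, offset=1
L1[3] = 2
L2[2][4] = 40
paddr = 40 * 8 + 1 = 321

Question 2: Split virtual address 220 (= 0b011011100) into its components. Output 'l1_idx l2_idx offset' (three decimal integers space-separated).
vaddr = 220 = 0b011011100
  top 3 bits -> l1_idx = 3
  next 3 bits -> l2_idx = 3
  bottom 3 bits -> offset = 4

Answer: 3 3 4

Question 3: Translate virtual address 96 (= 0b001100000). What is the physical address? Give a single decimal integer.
vaddr = 96 = 0b001100000
Split: l1_idx=1, l2_idx=4, offset=0
L1[1] = 1
L2[1][4] = 5
paddr = 5 * 8 + 0 = 40

Answer: 40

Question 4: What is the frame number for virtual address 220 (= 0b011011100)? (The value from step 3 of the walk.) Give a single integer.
vaddr = 220: l1_idx=3, l2_idx=3
L1[3] = 2; L2[2][3] = 48

Answer: 48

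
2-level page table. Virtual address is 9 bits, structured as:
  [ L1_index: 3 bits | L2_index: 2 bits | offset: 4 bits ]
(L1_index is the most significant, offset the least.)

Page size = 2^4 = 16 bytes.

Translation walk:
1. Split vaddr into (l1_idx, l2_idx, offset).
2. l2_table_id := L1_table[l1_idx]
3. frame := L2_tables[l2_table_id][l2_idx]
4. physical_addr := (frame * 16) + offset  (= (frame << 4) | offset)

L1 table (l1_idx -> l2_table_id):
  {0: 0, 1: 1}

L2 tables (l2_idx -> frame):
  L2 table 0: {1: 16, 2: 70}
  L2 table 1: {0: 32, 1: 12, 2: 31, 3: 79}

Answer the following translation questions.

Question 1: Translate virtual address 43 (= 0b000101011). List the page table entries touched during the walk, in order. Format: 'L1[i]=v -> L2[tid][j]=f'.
vaddr = 43 = 0b000101011
Split: l1_idx=0, l2_idx=2, offset=11

Answer: L1[0]=0 -> L2[0][2]=70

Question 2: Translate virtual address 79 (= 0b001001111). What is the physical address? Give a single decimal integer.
Answer: 527

Derivation:
vaddr = 79 = 0b001001111
Split: l1_idx=1, l2_idx=0, offset=15
L1[1] = 1
L2[1][0] = 32
paddr = 32 * 16 + 15 = 527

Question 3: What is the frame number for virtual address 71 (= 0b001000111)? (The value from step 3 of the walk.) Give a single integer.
Answer: 32

Derivation:
vaddr = 71: l1_idx=1, l2_idx=0
L1[1] = 1; L2[1][0] = 32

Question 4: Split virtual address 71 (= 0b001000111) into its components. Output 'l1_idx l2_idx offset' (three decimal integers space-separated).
Answer: 1 0 7

Derivation:
vaddr = 71 = 0b001000111
  top 3 bits -> l1_idx = 1
  next 2 bits -> l2_idx = 0
  bottom 4 bits -> offset = 7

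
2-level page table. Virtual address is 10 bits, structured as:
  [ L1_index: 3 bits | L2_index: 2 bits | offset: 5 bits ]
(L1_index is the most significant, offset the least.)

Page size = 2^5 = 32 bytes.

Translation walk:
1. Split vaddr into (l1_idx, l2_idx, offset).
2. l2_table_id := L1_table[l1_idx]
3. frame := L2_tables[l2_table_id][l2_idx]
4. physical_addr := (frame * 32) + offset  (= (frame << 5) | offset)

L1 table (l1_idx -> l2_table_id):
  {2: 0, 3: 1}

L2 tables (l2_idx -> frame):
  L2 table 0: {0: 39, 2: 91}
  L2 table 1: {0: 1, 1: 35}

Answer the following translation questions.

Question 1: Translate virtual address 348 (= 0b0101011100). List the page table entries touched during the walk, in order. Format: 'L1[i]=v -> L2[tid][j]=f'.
Answer: L1[2]=0 -> L2[0][2]=91

Derivation:
vaddr = 348 = 0b0101011100
Split: l1_idx=2, l2_idx=2, offset=28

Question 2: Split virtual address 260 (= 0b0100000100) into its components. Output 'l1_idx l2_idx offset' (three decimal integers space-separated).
Answer: 2 0 4

Derivation:
vaddr = 260 = 0b0100000100
  top 3 bits -> l1_idx = 2
  next 2 bits -> l2_idx = 0
  bottom 5 bits -> offset = 4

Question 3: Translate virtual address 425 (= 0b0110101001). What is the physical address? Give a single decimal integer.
vaddr = 425 = 0b0110101001
Split: l1_idx=3, l2_idx=1, offset=9
L1[3] = 1
L2[1][1] = 35
paddr = 35 * 32 + 9 = 1129

Answer: 1129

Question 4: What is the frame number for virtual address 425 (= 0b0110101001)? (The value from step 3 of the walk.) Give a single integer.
vaddr = 425: l1_idx=3, l2_idx=1
L1[3] = 1; L2[1][1] = 35

Answer: 35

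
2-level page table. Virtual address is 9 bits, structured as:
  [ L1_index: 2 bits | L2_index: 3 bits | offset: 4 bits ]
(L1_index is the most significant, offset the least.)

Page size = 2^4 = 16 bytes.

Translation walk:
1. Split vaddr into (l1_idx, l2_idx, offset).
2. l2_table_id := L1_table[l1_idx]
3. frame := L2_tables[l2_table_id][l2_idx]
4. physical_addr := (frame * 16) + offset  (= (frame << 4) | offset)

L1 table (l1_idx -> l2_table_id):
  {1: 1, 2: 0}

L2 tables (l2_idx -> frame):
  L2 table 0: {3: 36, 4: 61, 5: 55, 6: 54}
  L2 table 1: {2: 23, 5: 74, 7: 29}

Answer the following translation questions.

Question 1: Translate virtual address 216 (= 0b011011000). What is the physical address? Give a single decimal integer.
vaddr = 216 = 0b011011000
Split: l1_idx=1, l2_idx=5, offset=8
L1[1] = 1
L2[1][5] = 74
paddr = 74 * 16 + 8 = 1192

Answer: 1192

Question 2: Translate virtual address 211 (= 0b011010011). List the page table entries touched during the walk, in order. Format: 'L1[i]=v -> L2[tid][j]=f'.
vaddr = 211 = 0b011010011
Split: l1_idx=1, l2_idx=5, offset=3

Answer: L1[1]=1 -> L2[1][5]=74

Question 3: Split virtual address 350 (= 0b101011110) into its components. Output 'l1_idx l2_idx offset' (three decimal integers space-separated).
vaddr = 350 = 0b101011110
  top 2 bits -> l1_idx = 2
  next 3 bits -> l2_idx = 5
  bottom 4 bits -> offset = 14

Answer: 2 5 14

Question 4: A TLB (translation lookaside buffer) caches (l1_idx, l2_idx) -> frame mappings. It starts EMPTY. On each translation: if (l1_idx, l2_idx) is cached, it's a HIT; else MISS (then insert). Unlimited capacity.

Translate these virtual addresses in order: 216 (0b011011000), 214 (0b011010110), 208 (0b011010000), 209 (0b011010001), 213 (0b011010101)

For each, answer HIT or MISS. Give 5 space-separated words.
Answer: MISS HIT HIT HIT HIT

Derivation:
vaddr=216: (1,5) not in TLB -> MISS, insert
vaddr=214: (1,5) in TLB -> HIT
vaddr=208: (1,5) in TLB -> HIT
vaddr=209: (1,5) in TLB -> HIT
vaddr=213: (1,5) in TLB -> HIT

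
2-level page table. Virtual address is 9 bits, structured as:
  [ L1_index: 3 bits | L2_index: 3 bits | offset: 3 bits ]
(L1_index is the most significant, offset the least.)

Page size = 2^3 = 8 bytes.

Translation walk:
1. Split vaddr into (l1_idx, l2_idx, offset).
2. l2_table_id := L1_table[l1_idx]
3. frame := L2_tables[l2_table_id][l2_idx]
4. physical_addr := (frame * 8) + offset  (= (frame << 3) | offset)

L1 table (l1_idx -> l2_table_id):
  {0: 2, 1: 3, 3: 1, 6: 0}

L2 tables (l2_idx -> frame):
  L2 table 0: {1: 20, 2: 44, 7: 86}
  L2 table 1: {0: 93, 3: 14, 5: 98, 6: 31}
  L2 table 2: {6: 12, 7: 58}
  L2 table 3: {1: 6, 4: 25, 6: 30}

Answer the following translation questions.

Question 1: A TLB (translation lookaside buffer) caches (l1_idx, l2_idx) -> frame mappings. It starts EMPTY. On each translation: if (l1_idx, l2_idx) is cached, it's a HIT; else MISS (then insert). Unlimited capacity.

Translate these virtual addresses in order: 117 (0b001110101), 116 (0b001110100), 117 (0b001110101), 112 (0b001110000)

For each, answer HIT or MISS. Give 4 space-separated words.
vaddr=117: (1,6) not in TLB -> MISS, insert
vaddr=116: (1,6) in TLB -> HIT
vaddr=117: (1,6) in TLB -> HIT
vaddr=112: (1,6) in TLB -> HIT

Answer: MISS HIT HIT HIT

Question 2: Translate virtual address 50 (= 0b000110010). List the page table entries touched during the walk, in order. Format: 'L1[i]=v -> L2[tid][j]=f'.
Answer: L1[0]=2 -> L2[2][6]=12

Derivation:
vaddr = 50 = 0b000110010
Split: l1_idx=0, l2_idx=6, offset=2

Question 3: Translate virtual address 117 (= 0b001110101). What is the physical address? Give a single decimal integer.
vaddr = 117 = 0b001110101
Split: l1_idx=1, l2_idx=6, offset=5
L1[1] = 3
L2[3][6] = 30
paddr = 30 * 8 + 5 = 245

Answer: 245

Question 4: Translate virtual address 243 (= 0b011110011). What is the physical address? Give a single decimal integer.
vaddr = 243 = 0b011110011
Split: l1_idx=3, l2_idx=6, offset=3
L1[3] = 1
L2[1][6] = 31
paddr = 31 * 8 + 3 = 251

Answer: 251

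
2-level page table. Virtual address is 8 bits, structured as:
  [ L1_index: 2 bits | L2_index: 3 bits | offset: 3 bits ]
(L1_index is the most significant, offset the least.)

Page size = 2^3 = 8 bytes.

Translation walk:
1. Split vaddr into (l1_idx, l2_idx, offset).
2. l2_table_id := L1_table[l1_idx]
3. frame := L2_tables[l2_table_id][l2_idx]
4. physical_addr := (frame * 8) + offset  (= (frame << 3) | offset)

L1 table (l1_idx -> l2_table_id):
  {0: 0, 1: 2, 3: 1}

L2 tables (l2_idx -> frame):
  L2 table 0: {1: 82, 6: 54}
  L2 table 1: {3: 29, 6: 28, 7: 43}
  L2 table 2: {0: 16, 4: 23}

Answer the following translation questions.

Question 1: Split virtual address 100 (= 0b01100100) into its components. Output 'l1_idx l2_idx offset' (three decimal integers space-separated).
vaddr = 100 = 0b01100100
  top 2 bits -> l1_idx = 1
  next 3 bits -> l2_idx = 4
  bottom 3 bits -> offset = 4

Answer: 1 4 4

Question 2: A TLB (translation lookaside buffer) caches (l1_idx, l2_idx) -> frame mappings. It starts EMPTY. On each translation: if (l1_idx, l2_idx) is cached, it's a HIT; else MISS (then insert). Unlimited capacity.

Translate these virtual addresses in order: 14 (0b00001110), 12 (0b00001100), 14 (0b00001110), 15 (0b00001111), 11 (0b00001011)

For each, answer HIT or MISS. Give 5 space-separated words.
Answer: MISS HIT HIT HIT HIT

Derivation:
vaddr=14: (0,1) not in TLB -> MISS, insert
vaddr=12: (0,1) in TLB -> HIT
vaddr=14: (0,1) in TLB -> HIT
vaddr=15: (0,1) in TLB -> HIT
vaddr=11: (0,1) in TLB -> HIT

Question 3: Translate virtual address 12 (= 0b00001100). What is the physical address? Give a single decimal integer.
vaddr = 12 = 0b00001100
Split: l1_idx=0, l2_idx=1, offset=4
L1[0] = 0
L2[0][1] = 82
paddr = 82 * 8 + 4 = 660

Answer: 660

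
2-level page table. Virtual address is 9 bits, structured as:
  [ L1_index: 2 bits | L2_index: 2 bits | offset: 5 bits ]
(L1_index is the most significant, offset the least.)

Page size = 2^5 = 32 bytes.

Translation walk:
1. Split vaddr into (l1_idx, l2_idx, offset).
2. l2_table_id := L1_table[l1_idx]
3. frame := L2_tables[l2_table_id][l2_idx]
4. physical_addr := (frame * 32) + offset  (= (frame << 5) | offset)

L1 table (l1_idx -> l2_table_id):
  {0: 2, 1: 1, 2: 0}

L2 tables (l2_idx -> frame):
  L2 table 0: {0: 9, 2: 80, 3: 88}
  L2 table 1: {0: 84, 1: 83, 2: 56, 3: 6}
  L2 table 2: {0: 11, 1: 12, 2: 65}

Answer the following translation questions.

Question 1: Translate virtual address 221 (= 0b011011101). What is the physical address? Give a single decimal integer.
vaddr = 221 = 0b011011101
Split: l1_idx=1, l2_idx=2, offset=29
L1[1] = 1
L2[1][2] = 56
paddr = 56 * 32 + 29 = 1821

Answer: 1821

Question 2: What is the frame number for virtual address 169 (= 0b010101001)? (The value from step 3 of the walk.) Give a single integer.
Answer: 83

Derivation:
vaddr = 169: l1_idx=1, l2_idx=1
L1[1] = 1; L2[1][1] = 83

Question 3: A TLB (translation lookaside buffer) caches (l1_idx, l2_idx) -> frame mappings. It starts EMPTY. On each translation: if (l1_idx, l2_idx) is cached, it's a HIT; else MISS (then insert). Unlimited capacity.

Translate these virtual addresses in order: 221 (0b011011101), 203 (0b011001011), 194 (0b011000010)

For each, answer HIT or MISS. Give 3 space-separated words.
Answer: MISS HIT HIT

Derivation:
vaddr=221: (1,2) not in TLB -> MISS, insert
vaddr=203: (1,2) in TLB -> HIT
vaddr=194: (1,2) in TLB -> HIT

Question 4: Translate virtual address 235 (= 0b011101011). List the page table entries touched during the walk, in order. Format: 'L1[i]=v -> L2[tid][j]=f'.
Answer: L1[1]=1 -> L2[1][3]=6

Derivation:
vaddr = 235 = 0b011101011
Split: l1_idx=1, l2_idx=3, offset=11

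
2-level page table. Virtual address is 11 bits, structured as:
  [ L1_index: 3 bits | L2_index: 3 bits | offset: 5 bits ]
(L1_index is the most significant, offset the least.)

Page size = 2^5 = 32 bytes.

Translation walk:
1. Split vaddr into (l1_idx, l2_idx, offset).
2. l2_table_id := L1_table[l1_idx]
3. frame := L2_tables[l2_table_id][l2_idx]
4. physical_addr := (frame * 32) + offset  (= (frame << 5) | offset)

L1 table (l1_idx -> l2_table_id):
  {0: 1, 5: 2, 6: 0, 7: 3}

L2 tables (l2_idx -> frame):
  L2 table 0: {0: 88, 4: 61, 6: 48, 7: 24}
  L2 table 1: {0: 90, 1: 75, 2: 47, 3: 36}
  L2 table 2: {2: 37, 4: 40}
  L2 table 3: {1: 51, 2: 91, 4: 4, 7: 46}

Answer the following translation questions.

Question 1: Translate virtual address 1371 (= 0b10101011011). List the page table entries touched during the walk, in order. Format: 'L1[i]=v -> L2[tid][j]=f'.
Answer: L1[5]=2 -> L2[2][2]=37

Derivation:
vaddr = 1371 = 0b10101011011
Split: l1_idx=5, l2_idx=2, offset=27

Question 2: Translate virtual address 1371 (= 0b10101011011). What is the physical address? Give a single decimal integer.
vaddr = 1371 = 0b10101011011
Split: l1_idx=5, l2_idx=2, offset=27
L1[5] = 2
L2[2][2] = 37
paddr = 37 * 32 + 27 = 1211

Answer: 1211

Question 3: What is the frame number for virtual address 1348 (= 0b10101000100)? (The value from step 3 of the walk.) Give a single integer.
vaddr = 1348: l1_idx=5, l2_idx=2
L1[5] = 2; L2[2][2] = 37

Answer: 37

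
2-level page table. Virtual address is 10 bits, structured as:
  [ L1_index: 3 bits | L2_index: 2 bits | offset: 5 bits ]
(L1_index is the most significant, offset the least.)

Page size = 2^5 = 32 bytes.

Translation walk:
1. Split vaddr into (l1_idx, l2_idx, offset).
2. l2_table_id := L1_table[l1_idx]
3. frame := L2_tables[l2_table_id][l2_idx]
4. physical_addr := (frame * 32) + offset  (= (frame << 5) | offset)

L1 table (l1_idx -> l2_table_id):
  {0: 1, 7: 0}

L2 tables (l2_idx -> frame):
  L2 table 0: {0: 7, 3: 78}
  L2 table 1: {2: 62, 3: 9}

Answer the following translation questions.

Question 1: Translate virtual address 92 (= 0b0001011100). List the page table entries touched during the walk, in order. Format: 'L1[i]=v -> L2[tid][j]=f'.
vaddr = 92 = 0b0001011100
Split: l1_idx=0, l2_idx=2, offset=28

Answer: L1[0]=1 -> L2[1][2]=62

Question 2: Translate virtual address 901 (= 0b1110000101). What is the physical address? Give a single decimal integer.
vaddr = 901 = 0b1110000101
Split: l1_idx=7, l2_idx=0, offset=5
L1[7] = 0
L2[0][0] = 7
paddr = 7 * 32 + 5 = 229

Answer: 229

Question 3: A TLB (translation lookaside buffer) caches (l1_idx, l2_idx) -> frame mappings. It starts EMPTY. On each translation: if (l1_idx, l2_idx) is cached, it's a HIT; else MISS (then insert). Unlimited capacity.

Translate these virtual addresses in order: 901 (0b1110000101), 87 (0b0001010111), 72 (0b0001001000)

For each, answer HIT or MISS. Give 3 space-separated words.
vaddr=901: (7,0) not in TLB -> MISS, insert
vaddr=87: (0,2) not in TLB -> MISS, insert
vaddr=72: (0,2) in TLB -> HIT

Answer: MISS MISS HIT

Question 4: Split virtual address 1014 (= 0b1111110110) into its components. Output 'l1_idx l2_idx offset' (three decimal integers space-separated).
Answer: 7 3 22

Derivation:
vaddr = 1014 = 0b1111110110
  top 3 bits -> l1_idx = 7
  next 2 bits -> l2_idx = 3
  bottom 5 bits -> offset = 22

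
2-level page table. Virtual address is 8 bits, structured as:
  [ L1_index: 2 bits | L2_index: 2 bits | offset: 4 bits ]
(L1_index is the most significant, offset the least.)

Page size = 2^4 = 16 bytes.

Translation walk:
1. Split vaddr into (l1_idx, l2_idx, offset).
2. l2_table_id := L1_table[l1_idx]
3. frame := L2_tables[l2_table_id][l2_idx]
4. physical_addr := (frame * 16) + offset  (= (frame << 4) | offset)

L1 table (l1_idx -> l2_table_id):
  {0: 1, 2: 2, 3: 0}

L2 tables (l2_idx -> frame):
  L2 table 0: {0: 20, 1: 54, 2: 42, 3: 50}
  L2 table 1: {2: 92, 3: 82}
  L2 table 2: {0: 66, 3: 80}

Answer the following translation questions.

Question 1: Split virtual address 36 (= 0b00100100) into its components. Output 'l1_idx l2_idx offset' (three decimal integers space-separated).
vaddr = 36 = 0b00100100
  top 2 bits -> l1_idx = 0
  next 2 bits -> l2_idx = 2
  bottom 4 bits -> offset = 4

Answer: 0 2 4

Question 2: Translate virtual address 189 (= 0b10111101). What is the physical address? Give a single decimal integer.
Answer: 1293

Derivation:
vaddr = 189 = 0b10111101
Split: l1_idx=2, l2_idx=3, offset=13
L1[2] = 2
L2[2][3] = 80
paddr = 80 * 16 + 13 = 1293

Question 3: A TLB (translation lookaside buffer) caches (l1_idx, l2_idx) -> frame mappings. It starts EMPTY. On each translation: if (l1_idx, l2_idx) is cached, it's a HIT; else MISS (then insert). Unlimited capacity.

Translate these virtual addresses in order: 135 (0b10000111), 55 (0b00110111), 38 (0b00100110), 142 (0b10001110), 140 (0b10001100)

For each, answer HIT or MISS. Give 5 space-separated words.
Answer: MISS MISS MISS HIT HIT

Derivation:
vaddr=135: (2,0) not in TLB -> MISS, insert
vaddr=55: (0,3) not in TLB -> MISS, insert
vaddr=38: (0,2) not in TLB -> MISS, insert
vaddr=142: (2,0) in TLB -> HIT
vaddr=140: (2,0) in TLB -> HIT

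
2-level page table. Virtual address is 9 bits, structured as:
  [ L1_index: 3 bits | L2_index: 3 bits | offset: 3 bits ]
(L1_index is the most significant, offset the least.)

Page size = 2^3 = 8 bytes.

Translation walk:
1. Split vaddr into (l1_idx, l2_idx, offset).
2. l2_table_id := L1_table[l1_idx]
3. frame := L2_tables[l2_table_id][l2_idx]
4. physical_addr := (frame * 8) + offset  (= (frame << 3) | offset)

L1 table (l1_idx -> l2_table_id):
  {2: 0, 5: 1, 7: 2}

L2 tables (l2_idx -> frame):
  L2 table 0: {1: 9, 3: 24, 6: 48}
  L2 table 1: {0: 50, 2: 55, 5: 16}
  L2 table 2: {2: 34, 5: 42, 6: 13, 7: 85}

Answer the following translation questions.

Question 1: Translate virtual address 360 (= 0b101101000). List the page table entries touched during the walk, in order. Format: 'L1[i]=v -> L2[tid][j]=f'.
vaddr = 360 = 0b101101000
Split: l1_idx=5, l2_idx=5, offset=0

Answer: L1[5]=1 -> L2[1][5]=16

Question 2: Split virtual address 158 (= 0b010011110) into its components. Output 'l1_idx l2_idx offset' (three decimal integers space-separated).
vaddr = 158 = 0b010011110
  top 3 bits -> l1_idx = 2
  next 3 bits -> l2_idx = 3
  bottom 3 bits -> offset = 6

Answer: 2 3 6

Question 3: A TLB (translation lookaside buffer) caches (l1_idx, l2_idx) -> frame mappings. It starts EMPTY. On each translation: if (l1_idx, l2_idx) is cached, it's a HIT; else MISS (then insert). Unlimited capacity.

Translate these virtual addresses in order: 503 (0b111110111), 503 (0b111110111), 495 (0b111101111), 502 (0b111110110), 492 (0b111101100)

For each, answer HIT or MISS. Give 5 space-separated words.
Answer: MISS HIT MISS HIT HIT

Derivation:
vaddr=503: (7,6) not in TLB -> MISS, insert
vaddr=503: (7,6) in TLB -> HIT
vaddr=495: (7,5) not in TLB -> MISS, insert
vaddr=502: (7,6) in TLB -> HIT
vaddr=492: (7,5) in TLB -> HIT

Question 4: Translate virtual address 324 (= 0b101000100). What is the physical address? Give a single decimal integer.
vaddr = 324 = 0b101000100
Split: l1_idx=5, l2_idx=0, offset=4
L1[5] = 1
L2[1][0] = 50
paddr = 50 * 8 + 4 = 404

Answer: 404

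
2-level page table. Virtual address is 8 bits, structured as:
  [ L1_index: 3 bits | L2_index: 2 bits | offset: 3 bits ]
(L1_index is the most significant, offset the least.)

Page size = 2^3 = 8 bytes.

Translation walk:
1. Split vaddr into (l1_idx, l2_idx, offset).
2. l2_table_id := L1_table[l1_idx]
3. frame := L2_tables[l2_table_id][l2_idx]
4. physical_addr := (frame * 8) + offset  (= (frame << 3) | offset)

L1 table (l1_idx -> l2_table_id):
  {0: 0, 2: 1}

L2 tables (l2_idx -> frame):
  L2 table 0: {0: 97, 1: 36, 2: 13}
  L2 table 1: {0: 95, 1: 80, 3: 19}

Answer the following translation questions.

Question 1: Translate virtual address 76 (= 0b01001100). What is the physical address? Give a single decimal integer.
Answer: 644

Derivation:
vaddr = 76 = 0b01001100
Split: l1_idx=2, l2_idx=1, offset=4
L1[2] = 1
L2[1][1] = 80
paddr = 80 * 8 + 4 = 644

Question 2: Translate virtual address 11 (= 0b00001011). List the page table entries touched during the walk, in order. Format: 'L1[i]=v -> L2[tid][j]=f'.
vaddr = 11 = 0b00001011
Split: l1_idx=0, l2_idx=1, offset=3

Answer: L1[0]=0 -> L2[0][1]=36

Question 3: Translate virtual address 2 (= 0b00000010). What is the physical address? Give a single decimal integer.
vaddr = 2 = 0b00000010
Split: l1_idx=0, l2_idx=0, offset=2
L1[0] = 0
L2[0][0] = 97
paddr = 97 * 8 + 2 = 778

Answer: 778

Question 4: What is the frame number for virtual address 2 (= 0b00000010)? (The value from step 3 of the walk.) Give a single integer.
Answer: 97

Derivation:
vaddr = 2: l1_idx=0, l2_idx=0
L1[0] = 0; L2[0][0] = 97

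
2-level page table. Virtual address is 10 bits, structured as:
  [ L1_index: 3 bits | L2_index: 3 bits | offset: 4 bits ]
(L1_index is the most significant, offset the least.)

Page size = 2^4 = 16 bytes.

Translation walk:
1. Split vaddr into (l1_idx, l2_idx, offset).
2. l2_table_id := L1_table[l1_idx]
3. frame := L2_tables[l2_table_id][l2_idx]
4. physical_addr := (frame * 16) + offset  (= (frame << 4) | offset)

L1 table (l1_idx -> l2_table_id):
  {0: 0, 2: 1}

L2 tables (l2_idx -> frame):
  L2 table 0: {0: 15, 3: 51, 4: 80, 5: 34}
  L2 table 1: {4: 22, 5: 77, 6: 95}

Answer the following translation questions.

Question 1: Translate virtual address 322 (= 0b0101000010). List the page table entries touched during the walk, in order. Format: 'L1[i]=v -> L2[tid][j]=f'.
vaddr = 322 = 0b0101000010
Split: l1_idx=2, l2_idx=4, offset=2

Answer: L1[2]=1 -> L2[1][4]=22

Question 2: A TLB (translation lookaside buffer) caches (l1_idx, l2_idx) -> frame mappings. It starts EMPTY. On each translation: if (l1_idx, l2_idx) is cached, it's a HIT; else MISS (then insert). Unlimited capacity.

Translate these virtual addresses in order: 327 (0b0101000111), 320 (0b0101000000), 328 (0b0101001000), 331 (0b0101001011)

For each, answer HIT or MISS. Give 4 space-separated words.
Answer: MISS HIT HIT HIT

Derivation:
vaddr=327: (2,4) not in TLB -> MISS, insert
vaddr=320: (2,4) in TLB -> HIT
vaddr=328: (2,4) in TLB -> HIT
vaddr=331: (2,4) in TLB -> HIT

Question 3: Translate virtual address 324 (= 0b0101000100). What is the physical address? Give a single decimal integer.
vaddr = 324 = 0b0101000100
Split: l1_idx=2, l2_idx=4, offset=4
L1[2] = 1
L2[1][4] = 22
paddr = 22 * 16 + 4 = 356

Answer: 356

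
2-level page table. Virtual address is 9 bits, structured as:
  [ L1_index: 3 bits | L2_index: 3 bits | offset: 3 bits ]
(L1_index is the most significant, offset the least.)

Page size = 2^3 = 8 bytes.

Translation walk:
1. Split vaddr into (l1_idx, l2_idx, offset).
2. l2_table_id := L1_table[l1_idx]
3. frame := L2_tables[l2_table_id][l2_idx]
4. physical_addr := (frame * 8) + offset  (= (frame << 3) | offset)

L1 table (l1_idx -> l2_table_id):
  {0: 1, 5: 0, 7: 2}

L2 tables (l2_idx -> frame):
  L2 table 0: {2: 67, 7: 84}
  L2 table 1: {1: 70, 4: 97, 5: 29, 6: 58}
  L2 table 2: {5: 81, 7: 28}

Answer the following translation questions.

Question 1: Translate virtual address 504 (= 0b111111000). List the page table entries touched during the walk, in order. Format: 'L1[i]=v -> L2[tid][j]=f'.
vaddr = 504 = 0b111111000
Split: l1_idx=7, l2_idx=7, offset=0

Answer: L1[7]=2 -> L2[2][7]=28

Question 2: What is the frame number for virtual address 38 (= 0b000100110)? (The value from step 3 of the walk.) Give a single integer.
vaddr = 38: l1_idx=0, l2_idx=4
L1[0] = 1; L2[1][4] = 97

Answer: 97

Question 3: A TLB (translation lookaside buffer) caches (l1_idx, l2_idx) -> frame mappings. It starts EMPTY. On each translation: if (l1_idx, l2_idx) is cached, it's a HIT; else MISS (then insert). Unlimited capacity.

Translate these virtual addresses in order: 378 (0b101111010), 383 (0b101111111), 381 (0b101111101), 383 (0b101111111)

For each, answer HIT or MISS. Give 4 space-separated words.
vaddr=378: (5,7) not in TLB -> MISS, insert
vaddr=383: (5,7) in TLB -> HIT
vaddr=381: (5,7) in TLB -> HIT
vaddr=383: (5,7) in TLB -> HIT

Answer: MISS HIT HIT HIT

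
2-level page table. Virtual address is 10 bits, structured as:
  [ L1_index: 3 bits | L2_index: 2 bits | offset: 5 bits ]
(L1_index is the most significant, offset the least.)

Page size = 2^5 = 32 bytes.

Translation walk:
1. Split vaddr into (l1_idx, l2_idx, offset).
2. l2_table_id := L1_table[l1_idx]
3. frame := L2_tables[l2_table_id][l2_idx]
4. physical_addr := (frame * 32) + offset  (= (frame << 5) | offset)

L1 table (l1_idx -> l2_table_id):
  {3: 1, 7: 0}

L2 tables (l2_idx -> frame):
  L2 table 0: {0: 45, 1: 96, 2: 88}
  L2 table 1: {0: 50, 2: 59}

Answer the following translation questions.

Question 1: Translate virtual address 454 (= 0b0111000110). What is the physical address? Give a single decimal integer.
Answer: 1894

Derivation:
vaddr = 454 = 0b0111000110
Split: l1_idx=3, l2_idx=2, offset=6
L1[3] = 1
L2[1][2] = 59
paddr = 59 * 32 + 6 = 1894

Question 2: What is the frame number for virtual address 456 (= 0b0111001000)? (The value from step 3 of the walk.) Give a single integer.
vaddr = 456: l1_idx=3, l2_idx=2
L1[3] = 1; L2[1][2] = 59

Answer: 59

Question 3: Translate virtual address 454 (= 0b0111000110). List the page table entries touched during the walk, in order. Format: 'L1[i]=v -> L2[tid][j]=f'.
vaddr = 454 = 0b0111000110
Split: l1_idx=3, l2_idx=2, offset=6

Answer: L1[3]=1 -> L2[1][2]=59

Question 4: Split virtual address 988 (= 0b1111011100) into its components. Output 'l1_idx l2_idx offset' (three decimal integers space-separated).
vaddr = 988 = 0b1111011100
  top 3 bits -> l1_idx = 7
  next 2 bits -> l2_idx = 2
  bottom 5 bits -> offset = 28

Answer: 7 2 28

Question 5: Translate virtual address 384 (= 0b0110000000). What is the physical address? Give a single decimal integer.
Answer: 1600

Derivation:
vaddr = 384 = 0b0110000000
Split: l1_idx=3, l2_idx=0, offset=0
L1[3] = 1
L2[1][0] = 50
paddr = 50 * 32 + 0 = 1600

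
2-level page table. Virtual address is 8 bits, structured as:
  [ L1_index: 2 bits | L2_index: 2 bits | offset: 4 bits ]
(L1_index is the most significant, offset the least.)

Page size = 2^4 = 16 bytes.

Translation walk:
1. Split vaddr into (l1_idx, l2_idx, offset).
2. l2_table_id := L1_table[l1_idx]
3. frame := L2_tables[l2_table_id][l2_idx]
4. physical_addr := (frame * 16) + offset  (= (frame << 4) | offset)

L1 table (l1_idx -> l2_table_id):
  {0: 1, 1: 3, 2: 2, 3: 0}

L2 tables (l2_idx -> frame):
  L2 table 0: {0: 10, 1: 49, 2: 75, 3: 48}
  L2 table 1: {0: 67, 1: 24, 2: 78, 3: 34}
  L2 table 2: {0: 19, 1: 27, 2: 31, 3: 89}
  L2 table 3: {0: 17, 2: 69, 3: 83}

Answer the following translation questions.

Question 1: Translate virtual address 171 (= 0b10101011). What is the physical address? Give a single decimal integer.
vaddr = 171 = 0b10101011
Split: l1_idx=2, l2_idx=2, offset=11
L1[2] = 2
L2[2][2] = 31
paddr = 31 * 16 + 11 = 507

Answer: 507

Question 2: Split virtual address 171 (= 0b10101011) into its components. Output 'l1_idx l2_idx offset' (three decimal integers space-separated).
Answer: 2 2 11

Derivation:
vaddr = 171 = 0b10101011
  top 2 bits -> l1_idx = 2
  next 2 bits -> l2_idx = 2
  bottom 4 bits -> offset = 11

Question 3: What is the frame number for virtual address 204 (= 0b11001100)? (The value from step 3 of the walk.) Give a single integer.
Answer: 10

Derivation:
vaddr = 204: l1_idx=3, l2_idx=0
L1[3] = 0; L2[0][0] = 10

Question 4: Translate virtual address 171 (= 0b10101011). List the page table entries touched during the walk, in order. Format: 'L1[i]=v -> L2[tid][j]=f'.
vaddr = 171 = 0b10101011
Split: l1_idx=2, l2_idx=2, offset=11

Answer: L1[2]=2 -> L2[2][2]=31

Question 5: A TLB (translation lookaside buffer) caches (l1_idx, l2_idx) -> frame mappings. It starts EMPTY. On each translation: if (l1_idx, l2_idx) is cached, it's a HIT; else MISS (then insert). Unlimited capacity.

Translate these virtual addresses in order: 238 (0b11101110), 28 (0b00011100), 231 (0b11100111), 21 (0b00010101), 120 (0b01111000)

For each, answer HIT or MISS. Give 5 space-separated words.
vaddr=238: (3,2) not in TLB -> MISS, insert
vaddr=28: (0,1) not in TLB -> MISS, insert
vaddr=231: (3,2) in TLB -> HIT
vaddr=21: (0,1) in TLB -> HIT
vaddr=120: (1,3) not in TLB -> MISS, insert

Answer: MISS MISS HIT HIT MISS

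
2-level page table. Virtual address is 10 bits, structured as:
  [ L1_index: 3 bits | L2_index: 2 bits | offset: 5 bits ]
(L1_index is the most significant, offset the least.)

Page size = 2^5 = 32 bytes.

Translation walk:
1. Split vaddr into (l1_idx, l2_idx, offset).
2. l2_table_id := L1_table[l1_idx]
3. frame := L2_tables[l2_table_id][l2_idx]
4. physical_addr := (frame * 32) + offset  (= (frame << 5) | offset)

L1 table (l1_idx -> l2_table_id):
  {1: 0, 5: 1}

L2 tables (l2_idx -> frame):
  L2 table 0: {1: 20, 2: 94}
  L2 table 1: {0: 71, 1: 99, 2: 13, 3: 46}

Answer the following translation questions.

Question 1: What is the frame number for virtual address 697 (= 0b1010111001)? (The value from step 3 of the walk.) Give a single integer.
vaddr = 697: l1_idx=5, l2_idx=1
L1[5] = 1; L2[1][1] = 99

Answer: 99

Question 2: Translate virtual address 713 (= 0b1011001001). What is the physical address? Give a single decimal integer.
Answer: 425

Derivation:
vaddr = 713 = 0b1011001001
Split: l1_idx=5, l2_idx=2, offset=9
L1[5] = 1
L2[1][2] = 13
paddr = 13 * 32 + 9 = 425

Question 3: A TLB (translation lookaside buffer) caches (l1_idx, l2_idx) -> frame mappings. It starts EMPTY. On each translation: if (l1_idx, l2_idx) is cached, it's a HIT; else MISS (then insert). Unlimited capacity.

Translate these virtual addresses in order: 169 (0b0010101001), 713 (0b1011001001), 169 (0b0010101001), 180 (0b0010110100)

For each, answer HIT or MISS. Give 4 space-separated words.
vaddr=169: (1,1) not in TLB -> MISS, insert
vaddr=713: (5,2) not in TLB -> MISS, insert
vaddr=169: (1,1) in TLB -> HIT
vaddr=180: (1,1) in TLB -> HIT

Answer: MISS MISS HIT HIT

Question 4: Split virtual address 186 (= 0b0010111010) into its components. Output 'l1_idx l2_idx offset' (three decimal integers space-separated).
Answer: 1 1 26

Derivation:
vaddr = 186 = 0b0010111010
  top 3 bits -> l1_idx = 1
  next 2 bits -> l2_idx = 1
  bottom 5 bits -> offset = 26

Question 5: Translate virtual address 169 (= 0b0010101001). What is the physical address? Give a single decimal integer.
Answer: 649

Derivation:
vaddr = 169 = 0b0010101001
Split: l1_idx=1, l2_idx=1, offset=9
L1[1] = 0
L2[0][1] = 20
paddr = 20 * 32 + 9 = 649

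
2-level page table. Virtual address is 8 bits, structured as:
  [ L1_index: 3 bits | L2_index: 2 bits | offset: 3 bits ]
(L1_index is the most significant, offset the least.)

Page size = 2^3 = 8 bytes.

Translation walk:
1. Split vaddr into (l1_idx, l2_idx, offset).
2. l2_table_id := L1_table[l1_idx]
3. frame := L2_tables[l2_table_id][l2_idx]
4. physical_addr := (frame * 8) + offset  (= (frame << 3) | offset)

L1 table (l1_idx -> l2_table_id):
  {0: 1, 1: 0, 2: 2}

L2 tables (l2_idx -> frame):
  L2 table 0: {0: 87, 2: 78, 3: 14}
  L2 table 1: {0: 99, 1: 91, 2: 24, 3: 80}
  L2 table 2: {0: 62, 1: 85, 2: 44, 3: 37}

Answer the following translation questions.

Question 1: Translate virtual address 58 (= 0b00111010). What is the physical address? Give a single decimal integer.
vaddr = 58 = 0b00111010
Split: l1_idx=1, l2_idx=3, offset=2
L1[1] = 0
L2[0][3] = 14
paddr = 14 * 8 + 2 = 114

Answer: 114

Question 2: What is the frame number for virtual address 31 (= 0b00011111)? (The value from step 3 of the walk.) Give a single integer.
Answer: 80

Derivation:
vaddr = 31: l1_idx=0, l2_idx=3
L1[0] = 1; L2[1][3] = 80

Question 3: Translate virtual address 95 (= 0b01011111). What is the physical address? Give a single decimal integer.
Answer: 303

Derivation:
vaddr = 95 = 0b01011111
Split: l1_idx=2, l2_idx=3, offset=7
L1[2] = 2
L2[2][3] = 37
paddr = 37 * 8 + 7 = 303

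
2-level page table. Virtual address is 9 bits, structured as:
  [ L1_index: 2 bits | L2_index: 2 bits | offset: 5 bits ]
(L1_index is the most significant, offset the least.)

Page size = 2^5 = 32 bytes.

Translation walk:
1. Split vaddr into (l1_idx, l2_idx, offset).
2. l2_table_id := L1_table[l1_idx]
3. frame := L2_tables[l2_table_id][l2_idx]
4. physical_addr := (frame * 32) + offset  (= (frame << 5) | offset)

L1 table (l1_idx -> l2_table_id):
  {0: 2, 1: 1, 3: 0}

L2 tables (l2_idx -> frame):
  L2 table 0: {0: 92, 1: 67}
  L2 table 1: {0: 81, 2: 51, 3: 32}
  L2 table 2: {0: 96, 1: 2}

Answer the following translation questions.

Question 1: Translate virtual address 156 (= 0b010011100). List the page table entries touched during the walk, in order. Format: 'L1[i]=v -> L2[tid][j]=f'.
Answer: L1[1]=1 -> L2[1][0]=81

Derivation:
vaddr = 156 = 0b010011100
Split: l1_idx=1, l2_idx=0, offset=28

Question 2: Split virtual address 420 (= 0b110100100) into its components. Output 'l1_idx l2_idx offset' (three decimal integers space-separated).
Answer: 3 1 4

Derivation:
vaddr = 420 = 0b110100100
  top 2 bits -> l1_idx = 3
  next 2 bits -> l2_idx = 1
  bottom 5 bits -> offset = 4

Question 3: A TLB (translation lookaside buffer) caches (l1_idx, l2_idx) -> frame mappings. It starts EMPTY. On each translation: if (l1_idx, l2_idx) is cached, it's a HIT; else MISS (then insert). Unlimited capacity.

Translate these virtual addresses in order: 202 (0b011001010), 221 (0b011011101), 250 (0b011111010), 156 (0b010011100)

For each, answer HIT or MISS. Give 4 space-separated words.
Answer: MISS HIT MISS MISS

Derivation:
vaddr=202: (1,2) not in TLB -> MISS, insert
vaddr=221: (1,2) in TLB -> HIT
vaddr=250: (1,3) not in TLB -> MISS, insert
vaddr=156: (1,0) not in TLB -> MISS, insert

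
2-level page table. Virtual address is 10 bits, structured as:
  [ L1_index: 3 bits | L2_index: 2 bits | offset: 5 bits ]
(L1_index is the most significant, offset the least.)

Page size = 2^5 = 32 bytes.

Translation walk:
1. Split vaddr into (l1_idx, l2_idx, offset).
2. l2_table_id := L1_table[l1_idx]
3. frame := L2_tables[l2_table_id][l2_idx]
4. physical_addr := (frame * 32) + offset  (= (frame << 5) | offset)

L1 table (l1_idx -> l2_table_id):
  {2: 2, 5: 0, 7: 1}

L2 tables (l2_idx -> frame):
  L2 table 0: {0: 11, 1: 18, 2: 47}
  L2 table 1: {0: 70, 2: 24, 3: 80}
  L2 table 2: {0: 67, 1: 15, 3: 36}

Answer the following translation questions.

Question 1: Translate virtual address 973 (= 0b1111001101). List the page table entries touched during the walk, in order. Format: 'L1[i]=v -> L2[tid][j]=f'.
vaddr = 973 = 0b1111001101
Split: l1_idx=7, l2_idx=2, offset=13

Answer: L1[7]=1 -> L2[1][2]=24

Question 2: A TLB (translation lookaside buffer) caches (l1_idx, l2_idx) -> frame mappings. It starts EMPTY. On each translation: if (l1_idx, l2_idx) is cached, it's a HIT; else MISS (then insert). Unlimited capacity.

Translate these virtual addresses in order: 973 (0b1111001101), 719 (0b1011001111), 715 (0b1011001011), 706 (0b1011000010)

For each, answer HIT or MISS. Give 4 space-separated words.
vaddr=973: (7,2) not in TLB -> MISS, insert
vaddr=719: (5,2) not in TLB -> MISS, insert
vaddr=715: (5,2) in TLB -> HIT
vaddr=706: (5,2) in TLB -> HIT

Answer: MISS MISS HIT HIT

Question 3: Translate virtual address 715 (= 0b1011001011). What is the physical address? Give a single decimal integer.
vaddr = 715 = 0b1011001011
Split: l1_idx=5, l2_idx=2, offset=11
L1[5] = 0
L2[0][2] = 47
paddr = 47 * 32 + 11 = 1515

Answer: 1515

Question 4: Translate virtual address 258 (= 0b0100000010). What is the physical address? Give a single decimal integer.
Answer: 2146

Derivation:
vaddr = 258 = 0b0100000010
Split: l1_idx=2, l2_idx=0, offset=2
L1[2] = 2
L2[2][0] = 67
paddr = 67 * 32 + 2 = 2146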